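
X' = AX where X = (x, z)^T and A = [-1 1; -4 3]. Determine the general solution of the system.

x(t) = -K_1e^(t) - K_2te^(t) + 2K_2e^(t), z(t) = -2K_1e^(t) - 2K_2te^(t) + 3K_2e^(t)

Coefficient matrix A = [[-1, 1], [-4, 3]].
Characteristic polynomial det(A - λI) = λ^2 - 2λ + 1 = 0.
Single eigenvalue λ = 1 with algebraic multiplicity 2.
Eigenvector v = (-1,-2); generalized eigenvector w with (A-λI)w=v is (2,3).
General solution: e^(t)[K_1·v + K_2·(t·v + w)].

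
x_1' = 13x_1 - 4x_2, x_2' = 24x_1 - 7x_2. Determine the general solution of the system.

Coefficient matrix A = [[13, -4], [24, -7]].
Characteristic polynomial det(A - λI) = λ^2 - 6λ + 5 = 0.
Eigenvalues λ = 1, 5.
For λ=1: (A-λI) row 1 is [12, -4], so an eigenvector is (-1, -3).
For λ=5: (A-λI) row 1 is [8, -4], so an eigenvector is (-1, -2).
General solution: c_1e^(t)(-1,-3) + c_2e^(5t)(-1,-2).

x_1(t) = -c_1e^(t) - c_2e^(5t), x_2(t) = -3c_1e^(t) - 2c_2e^(5t)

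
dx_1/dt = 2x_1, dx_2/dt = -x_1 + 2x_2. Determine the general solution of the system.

Coefficient matrix A = [[2, 0], [-1, 2]].
Characteristic polynomial det(A - λI) = λ^2 - 4λ + 4 = 0.
Single eigenvalue λ = 2 with algebraic multiplicity 2.
Eigenvector v = (0,-1); generalized eigenvector w with (A-λI)w=v is (1,2).
General solution: e^(2t)[K_1·v + K_2·(t·v + w)].

x_1(t) = K_2e^(2t), x_2(t) = -K_1e^(2t) - K_2te^(2t) + 2K_2e^(2t)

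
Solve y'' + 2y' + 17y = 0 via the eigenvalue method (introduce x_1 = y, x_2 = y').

y(t) = c_1e^(-t)cos(4t) + c_2e^(-t)sin(4t)

Let x_1 = y, x_2 = y'. Then x_1' = x_2 and x_2' = -17x_1 - 2x_2.
A = [[0,1],[-17,-2]]; det(A-λI) = λ^2 + 2λ + 17.
Eigenvalues λ = -1 ± 4i.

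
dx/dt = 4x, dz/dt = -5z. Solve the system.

Coefficient matrix A = [[4, 0], [0, -5]].
Characteristic polynomial det(A - λI) = λ^2 + λ - 20 = 0.
Eigenvalues λ = -5, 4.
For λ=-5: (A-λI) row 1 is [9, 0], so an eigenvector is (0, -1).
For λ=4: (A-λI) row 2 is [0, -9], so an eigenvector is (1, 0).
General solution: C_1e^(-5t)(0,-1) + C_2e^(4t)(1,0).

x(t) = C_2e^(4t), z(t) = -C_1e^(-5t)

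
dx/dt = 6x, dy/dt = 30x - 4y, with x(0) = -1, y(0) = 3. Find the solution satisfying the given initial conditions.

x(t) = -e^(6t), y(t) = -3e^(6t) + 6e^(-4t)

Coefficient matrix A = [[6, 0], [30, -4]].
Characteristic polynomial det(A - λI) = λ^2 - 2λ - 24 = 0.
Eigenvalues λ = -4, 6.
For λ=-4: (A-λI) row 1 is [10, 0], so an eigenvector is (0, -1).
For λ=6: (A-λI) row 2 is [30, -10], so an eigenvector is (1, 3).
General solution: K_1e^(-4t)(0,-1) + K_2e^(6t)(1,3).
Applying x(0)=-1, y(0)=3 gives K_1=-6, K_2=-1.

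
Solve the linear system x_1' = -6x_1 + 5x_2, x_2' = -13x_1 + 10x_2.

x_1(t) = -2C_1e^(2t)sin(t) - C_1e^(2t)cos(t) - C_2e^(2t)sin(t) + 2C_2e^(2t)cos(t), x_2(t) = -3C_1e^(2t)sin(t) - 2C_1e^(2t)cos(t) - 2C_2e^(2t)sin(t) + 3C_2e^(2t)cos(t)

Coefficient matrix A = [[-6, 5], [-13, 10]].
Characteristic polynomial det(A - λI) = λ^2 - 4λ + 5 = 0.
Eigenvalues λ = 2 ± i (complex conjugate pair).
For λ=2+i: an eigenvector is (-1,-2) - i(-2,-3) = (-1 + 2i, -2 + 3i).
A real fundamental pair from Re and Im of e^((2+i)t)v: X_1 = e^(2t)(cos(t)·(-1,-2) + sin(t)·(-2,-3)), X_2 = e^(2t)(sin(t)·(-1,-2) - cos(t)·(-2,-3)).
General solution: C_1X_1 + C_2X_2.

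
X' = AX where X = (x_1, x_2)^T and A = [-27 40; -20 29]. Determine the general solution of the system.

x_1(t) = C_1e^(t)sin(4t) - 3C_1e^(t)cos(4t) - 3C_2e^(t)sin(4t) - C_2e^(t)cos(4t), x_2(t) = C_1e^(t)sin(4t) - 2C_1e^(t)cos(4t) - 2C_2e^(t)sin(4t) - C_2e^(t)cos(4t)

Coefficient matrix A = [[-27, 40], [-20, 29]].
Characteristic polynomial det(A - λI) = λ^2 - 2λ + 17 = 0.
Eigenvalues λ = 1 ± 4i (complex conjugate pair).
For λ=1+4i: an eigenvector is (-3,-2) - i(1,1) = (-3 - i, -2 - i).
A real fundamental pair from Re and Im of e^((1+4i)t)v: X_1 = e^(t)(cos(4t)·(-3,-2) + sin(4t)·(1,1)), X_2 = e^(t)(sin(4t)·(-3,-2) - cos(4t)·(1,1)).
General solution: C_1X_1 + C_2X_2.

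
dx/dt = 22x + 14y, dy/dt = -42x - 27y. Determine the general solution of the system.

x(t) = -2c_1e^(t) - c_2e^(-6t), y(t) = 3c_1e^(t) + 2c_2e^(-6t)

Coefficient matrix A = [[22, 14], [-42, -27]].
Characteristic polynomial det(A - λI) = λ^2 + 5λ - 6 = 0.
Eigenvalues λ = 1, -6.
For λ=1: (A-λI) row 1 is [21, 14], so an eigenvector is (-2, 3).
For λ=-6: (A-λI) row 1 is [28, 14], so an eigenvector is (-1, 2).
General solution: c_1e^(t)(-2,3) + c_2e^(-6t)(-1,2).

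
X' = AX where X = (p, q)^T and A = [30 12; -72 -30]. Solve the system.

p(t) = K_1e^(6t) - K_2e^(-6t), q(t) = -2K_1e^(6t) + 3K_2e^(-6t)

Coefficient matrix A = [[30, 12], [-72, -30]].
Characteristic polynomial det(A - λI) = λ^2 - 36 = 0.
Eigenvalues λ = 6, -6.
For λ=6: (A-λI) row 1 is [24, 12], so an eigenvector is (1, -2).
For λ=-6: (A-λI) row 1 is [36, 12], so an eigenvector is (-1, 3).
General solution: K_1e^(6t)(1,-2) + K_2e^(-6t)(-1,3).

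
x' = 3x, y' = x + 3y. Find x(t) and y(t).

x(t) = c_2e^(3t), y(t) = c_1e^(3t) + c_2te^(3t) - c_2e^(3t)

Coefficient matrix A = [[3, 0], [1, 3]].
Characteristic polynomial det(A - λI) = λ^2 - 6λ + 9 = 0.
Single eigenvalue λ = 3 with algebraic multiplicity 2.
Eigenvector v = (0,1); generalized eigenvector w with (A-λI)w=v is (1,-1).
General solution: e^(3t)[c_1·v + c_2·(t·v + w)].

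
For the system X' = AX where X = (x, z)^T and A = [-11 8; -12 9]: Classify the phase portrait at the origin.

saddle

A = [[-11,8],[-12,9]]; det(A-λI) = λ^2 + 2λ - 3.
λ = 1, -3: opposite signs.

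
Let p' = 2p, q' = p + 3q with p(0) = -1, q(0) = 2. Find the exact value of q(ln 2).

A = [[2,0],[1,3]]; eigenvalues λ = 2, 3.
Eigenvectors: (1,-1) for λ=2, (0,-1) for λ=3.
From the initial condition, c_1 = -1, c_2 = -1.
q(ln 2) = (-1)(2^2)(-1) + (-1)(2^3)(-1) = 12.

12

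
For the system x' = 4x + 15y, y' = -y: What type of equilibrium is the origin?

saddle

A = [[4,15],[0,-1]]; det(A-λI) = λ^2 - 3λ - 4.
λ = 4, -1: opposite signs.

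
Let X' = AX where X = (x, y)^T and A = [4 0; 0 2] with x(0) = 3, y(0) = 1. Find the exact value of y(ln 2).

4

A = [[4,0],[0,2]]; eigenvalues λ = 2, 4.
Eigenvectors: (0,1) for λ=2, (-1,0) for λ=4.
From the initial condition, c_1 = 1, c_2 = -3.
y(ln 2) = (1)(2^2)(1) + (-3)(2^4)(0) = 4.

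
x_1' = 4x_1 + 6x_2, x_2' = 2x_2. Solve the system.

Coefficient matrix A = [[4, 6], [0, 2]].
Characteristic polynomial det(A - λI) = λ^2 - 6λ + 8 = 0.
Eigenvalues λ = 4, 2.
For λ=4: (A-λI) row 1 is [0, 6], so an eigenvector is (-1, 0).
For λ=2: (A-λI) row 1 is [2, 6], so an eigenvector is (3, -1).
General solution: K_1e^(4t)(-1,0) + K_2e^(2t)(3,-1).

x_1(t) = -K_1e^(4t) + 3K_2e^(2t), x_2(t) = -K_2e^(2t)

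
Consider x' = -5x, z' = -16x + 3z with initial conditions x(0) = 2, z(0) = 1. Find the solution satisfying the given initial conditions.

x(t) = 2e^(-5t), z(t) = -3e^(3t) + 4e^(-5t)

Coefficient matrix A = [[-5, 0], [-16, 3]].
Characteristic polynomial det(A - λI) = λ^2 + 2λ - 15 = 0.
Eigenvalues λ = -5, 3.
For λ=-5: (A-λI) row 2 is [-16, 8], so an eigenvector is (1, 2).
For λ=3: (A-λI) row 1 is [-8, 0], so an eigenvector is (0, -1).
General solution: c_1e^(-5t)(1,2) + c_2e^(3t)(0,-1).
Applying x(0)=2, z(0)=1 gives c_1=2, c_2=3.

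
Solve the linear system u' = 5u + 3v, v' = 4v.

Coefficient matrix A = [[5, 3], [0, 4]].
Characteristic polynomial det(A - λI) = λ^2 - 9λ + 20 = 0.
Eigenvalues λ = 4, 5.
For λ=4: (A-λI) row 1 is [1, 3], so an eigenvector is (3, -1).
For λ=5: (A-λI) row 1 is [0, 3], so an eigenvector is (-1, 0).
General solution: c_1e^(4t)(3,-1) + c_2e^(5t)(-1,0).

u(t) = 3c_1e^(4t) - c_2e^(5t), v(t) = -c_1e^(4t)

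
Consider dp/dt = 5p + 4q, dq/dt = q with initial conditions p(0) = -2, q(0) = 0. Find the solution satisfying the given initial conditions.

Coefficient matrix A = [[5, 4], [0, 1]].
Characteristic polynomial det(A - λI) = λ^2 - 6λ + 5 = 0.
Eigenvalues λ = 1, 5.
For λ=1: (A-λI) row 1 is [4, 4], so an eigenvector is (1, -1).
For λ=5: (A-λI) row 1 is [0, 4], so an eigenvector is (-1, 0).
General solution: c_1e^(t)(1,-1) + c_2e^(5t)(-1,0).
Applying p(0)=-2, q(0)=0 gives c_1=0, c_2=2.

p(t) = -2e^(5t), q(t) = 0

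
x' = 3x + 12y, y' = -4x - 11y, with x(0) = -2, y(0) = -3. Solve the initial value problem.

x(t) = -26e^(-3t) + 24e^(-5t), y(t) = 13e^(-3t) - 16e^(-5t)

Coefficient matrix A = [[3, 12], [-4, -11]].
Characteristic polynomial det(A - λI) = λ^2 + 8λ + 15 = 0.
Eigenvalues λ = -5, -3.
For λ=-5: (A-λI) row 1 is [8, 12], so an eigenvector is (3, -2).
For λ=-3: (A-λI) row 1 is [6, 12], so an eigenvector is (-2, 1).
General solution: C_1e^(-5t)(3,-2) + C_2e^(-3t)(-2,1).
Applying x(0)=-2, y(0)=-3 gives C_1=8, C_2=13.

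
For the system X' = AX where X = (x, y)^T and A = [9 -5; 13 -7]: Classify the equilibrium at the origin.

unstable spiral

A = [[9,-5],[13,-7]]; det(A-λI) = λ^2 - 2λ + 2.
λ = 1 ± i: positive real part.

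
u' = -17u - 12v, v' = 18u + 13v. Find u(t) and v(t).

Coefficient matrix A = [[-17, -12], [18, 13]].
Characteristic polynomial det(A - λI) = λ^2 + 4λ - 5 = 0.
Eigenvalues λ = -5, 1.
For λ=-5: (A-λI) row 1 is [-12, -12], so an eigenvector is (-1, 1).
For λ=1: (A-λI) row 1 is [-18, -12], so an eigenvector is (-2, 3).
General solution: C_1e^(-5t)(-1,1) + C_2e^(t)(-2,3).

u(t) = -C_1e^(-5t) - 2C_2e^(t), v(t) = C_1e^(-5t) + 3C_2e^(t)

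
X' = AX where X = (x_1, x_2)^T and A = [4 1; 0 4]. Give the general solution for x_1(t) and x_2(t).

x_1(t) = -c_1e^(4t) - c_2te^(4t) + c_2e^(4t), x_2(t) = -c_2e^(4t)

Coefficient matrix A = [[4, 1], [0, 4]].
Characteristic polynomial det(A - λI) = λ^2 - 8λ + 16 = 0.
Single eigenvalue λ = 4 with algebraic multiplicity 2.
Eigenvector v = (-1,0); generalized eigenvector w with (A-λI)w=v is (1,-1).
General solution: e^(4t)[c_1·v + c_2·(t·v + w)].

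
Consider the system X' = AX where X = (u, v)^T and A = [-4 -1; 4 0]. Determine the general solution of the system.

u(t) = K_1e^(-2t) + K_2te^(-2t) + K_2e^(-2t), v(t) = -2K_1e^(-2t) - 2K_2te^(-2t) - 3K_2e^(-2t)

Coefficient matrix A = [[-4, -1], [4, 0]].
Characteristic polynomial det(A - λI) = λ^2 + 4λ + 4 = 0.
Single eigenvalue λ = -2 with algebraic multiplicity 2.
Eigenvector v = (1,-2); generalized eigenvector w with (A-λI)w=v is (1,-3).
General solution: e^(-2t)[K_1·v + K_2·(t·v + w)].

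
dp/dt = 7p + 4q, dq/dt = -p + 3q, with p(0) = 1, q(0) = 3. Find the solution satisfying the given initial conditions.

p(t) = 14te^(5t) + e^(5t), q(t) = -7te^(5t) + 3e^(5t)

Coefficient matrix A = [[7, 4], [-1, 3]].
Characteristic polynomial det(A - λI) = λ^2 - 10λ + 25 = 0.
Single eigenvalue λ = 5 with algebraic multiplicity 2.
Eigenvector v = (-2,1); generalized eigenvector w with (A-λI)w=v is (3,-2).
General solution: e^(5t)[c_1·v + c_2·(t·v + w)].
Applying p(0)=1, q(0)=3 gives c_1=-11, c_2=-7.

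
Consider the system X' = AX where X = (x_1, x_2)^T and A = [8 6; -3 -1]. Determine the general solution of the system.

Coefficient matrix A = [[8, 6], [-3, -1]].
Characteristic polynomial det(A - λI) = λ^2 - 7λ + 10 = 0.
Eigenvalues λ = 2, 5.
For λ=2: (A-λI) row 1 is [6, 6], so an eigenvector is (-1, 1).
For λ=5: (A-λI) row 1 is [3, 6], so an eigenvector is (-2, 1).
General solution: C_1e^(2t)(-1,1) + C_2e^(5t)(-2,1).

x_1(t) = -C_1e^(2t) - 2C_2e^(5t), x_2(t) = C_1e^(2t) + C_2e^(5t)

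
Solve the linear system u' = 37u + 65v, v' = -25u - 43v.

u(t) = -3K_1e^(-3t)sin(5t) - 2K_1e^(-3t)cos(5t) - 2K_2e^(-3t)sin(5t) + 3K_2e^(-3t)cos(5t), v(t) = 2K_1e^(-3t)sin(5t) + K_1e^(-3t)cos(5t) + K_2e^(-3t)sin(5t) - 2K_2e^(-3t)cos(5t)

Coefficient matrix A = [[37, 65], [-25, -43]].
Characteristic polynomial det(A - λI) = λ^2 + 6λ + 34 = 0.
Eigenvalues λ = -3 ± 5i (complex conjugate pair).
For λ=-3+5i: an eigenvector is (-2,1) - i(-3,2) = (-2 + 3i, 1 - 2i).
A real fundamental pair from Re and Im of e^((-3+5i)t)v: X_1 = e^(-3t)(cos(5t)·(-2,1) + sin(5t)·(-3,2)), X_2 = e^(-3t)(sin(5t)·(-2,1) - cos(5t)·(-3,2)).
General solution: K_1X_1 + K_2X_2.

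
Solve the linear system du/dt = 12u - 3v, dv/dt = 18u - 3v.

u(t) = -K_1e^(3t) - K_2e^(6t), v(t) = -3K_1e^(3t) - 2K_2e^(6t)

Coefficient matrix A = [[12, -3], [18, -3]].
Characteristic polynomial det(A - λI) = λ^2 - 9λ + 18 = 0.
Eigenvalues λ = 3, 6.
For λ=3: (A-λI) row 1 is [9, -3], so an eigenvector is (-1, -3).
For λ=6: (A-λI) row 1 is [6, -3], so an eigenvector is (-1, -2).
General solution: K_1e^(3t)(-1,-3) + K_2e^(6t)(-1,-2).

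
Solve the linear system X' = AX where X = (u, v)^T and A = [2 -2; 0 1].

u(t) = -2C_1e^(t) - C_2e^(2t), v(t) = -C_1e^(t)

Coefficient matrix A = [[2, -2], [0, 1]].
Characteristic polynomial det(A - λI) = λ^2 - 3λ + 2 = 0.
Eigenvalues λ = 1, 2.
For λ=1: (A-λI) row 1 is [1, -2], so an eigenvector is (-2, -1).
For λ=2: (A-λI) row 1 is [0, -2], so an eigenvector is (-1, 0).
General solution: C_1e^(t)(-2,-1) + C_2e^(2t)(-1,0).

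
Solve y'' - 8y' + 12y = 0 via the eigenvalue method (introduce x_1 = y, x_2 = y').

y(t) = K_1e^(6t) + K_2e^(2t)

Let x_1 = y, x_2 = y'. Then x_1' = x_2 and x_2' = -12x_1 + 8x_2.
A = [[0,1],[-12,8]]; det(A-λI) = λ^2 - 8λ + 12.
Eigenvalues λ = 6, 2 with eigenvectors (1,6), (1,2).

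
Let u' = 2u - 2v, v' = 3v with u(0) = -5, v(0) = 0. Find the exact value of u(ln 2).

-20

A = [[2,-2],[0,3]]; eigenvalues λ = 3, 2.
Eigenvectors: (-2,1) for λ=3, (1,0) for λ=2.
From the initial condition, c_1 = 0, c_2 = -5.
u(ln 2) = (0)(2^3)(-2) + (-5)(2^2)(1) = -20.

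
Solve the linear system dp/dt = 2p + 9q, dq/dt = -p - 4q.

p(t) = 3c_1e^(-t) + 3c_2te^(-t) - 2c_2e^(-t), q(t) = -c_1e^(-t) - c_2te^(-t) + c_2e^(-t)

Coefficient matrix A = [[2, 9], [-1, -4]].
Characteristic polynomial det(A - λI) = λ^2 + 2λ + 1 = 0.
Single eigenvalue λ = -1 with algebraic multiplicity 2.
Eigenvector v = (3,-1); generalized eigenvector w with (A-λI)w=v is (-2,1).
General solution: e^(-t)[c_1·v + c_2·(t·v + w)].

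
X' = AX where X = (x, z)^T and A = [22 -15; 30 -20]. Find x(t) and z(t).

x(t) = C_1e^(t)sin(3t) - 2C_1e^(t)cos(3t) - 2C_2e^(t)sin(3t) - C_2e^(t)cos(3t), z(t) = C_1e^(t)sin(3t) - 3C_1e^(t)cos(3t) - 3C_2e^(t)sin(3t) - C_2e^(t)cos(3t)

Coefficient matrix A = [[22, -15], [30, -20]].
Characteristic polynomial det(A - λI) = λ^2 - 2λ + 10 = 0.
Eigenvalues λ = 1 ± 3i (complex conjugate pair).
For λ=1+3i: an eigenvector is (-2,-3) - i(1,1) = (-2 - i, -3 - i).
A real fundamental pair from Re and Im of e^((1+3i)t)v: X_1 = e^(t)(cos(3t)·(-2,-3) + sin(3t)·(1,1)), X_2 = e^(t)(sin(3t)·(-2,-3) - cos(3t)·(1,1)).
General solution: C_1X_1 + C_2X_2.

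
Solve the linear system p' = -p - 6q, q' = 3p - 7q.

Coefficient matrix A = [[-1, -6], [3, -7]].
Characteristic polynomial det(A - λI) = λ^2 + 8λ + 25 = 0.
Eigenvalues λ = -4 ± 3i (complex conjugate pair).
For λ=-4+3i: an eigenvector is (1,1) - i(-1,0) = (1 + i, 1).
A real fundamental pair from Re and Im of e^((-4+3i)t)v: X_1 = e^(-4t)(cos(3t)·(1,1) + sin(3t)·(-1,0)), X_2 = e^(-4t)(sin(3t)·(1,1) - cos(3t)·(-1,0)).
General solution: K_1X_1 + K_2X_2.

p(t) = -K_1e^(-4t)sin(3t) + K_1e^(-4t)cos(3t) + K_2e^(-4t)sin(3t) + K_2e^(-4t)cos(3t), q(t) = K_1e^(-4t)cos(3t) + K_2e^(-4t)sin(3t)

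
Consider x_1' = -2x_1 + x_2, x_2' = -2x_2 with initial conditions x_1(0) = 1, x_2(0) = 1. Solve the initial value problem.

x_1(t) = te^(-2t) + e^(-2t), x_2(t) = e^(-2t)

Coefficient matrix A = [[-2, 1], [0, -2]].
Characteristic polynomial det(A - λI) = λ^2 + 4λ + 4 = 0.
Single eigenvalue λ = -2 with algebraic multiplicity 2.
Eigenvector v = (-1,0); generalized eigenvector w with (A-λI)w=v is (-2,-1).
General solution: e^(-2t)[C_1·v + C_2·(t·v + w)].
Applying x_1(0)=1, x_2(0)=1 gives C_1=1, C_2=-1.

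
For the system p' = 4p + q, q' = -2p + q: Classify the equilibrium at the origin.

unstable node

A = [[4,1],[-2,1]]; det(A-λI) = λ^2 - 5λ + 6.
λ = 3, 2: both positive.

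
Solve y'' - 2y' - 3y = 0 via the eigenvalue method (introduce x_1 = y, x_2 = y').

y(t) = c_1e^(-t) + c_2e^(3t)

Let x_1 = y, x_2 = y'. Then x_1' = x_2 and x_2' = 3x_1 + 2x_2.
A = [[0,1],[3,2]]; det(A-λI) = λ^2 - 2λ - 3.
Eigenvalues λ = -1, 3 with eigenvectors (1,-1), (1,3).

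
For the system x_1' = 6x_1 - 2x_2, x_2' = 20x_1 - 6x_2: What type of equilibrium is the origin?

A = [[6,-2],[20,-6]]; det(A-λI) = λ^2 + 4.
λ = 0 ± 2i: zero real part.

center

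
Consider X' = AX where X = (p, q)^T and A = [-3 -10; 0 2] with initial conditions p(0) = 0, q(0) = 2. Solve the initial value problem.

p(t) = -4e^(2t) + 4e^(-3t), q(t) = 2e^(2t)

Coefficient matrix A = [[-3, -10], [0, 2]].
Characteristic polynomial det(A - λI) = λ^2 + λ - 6 = 0.
Eigenvalues λ = -3, 2.
For λ=-3: (A-λI) row 1 is [0, -10], so an eigenvector is (1, 0).
For λ=2: (A-λI) row 1 is [-5, -10], so an eigenvector is (2, -1).
General solution: c_1e^(-3t)(1,0) + c_2e^(2t)(2,-1).
Applying p(0)=0, q(0)=2 gives c_1=4, c_2=-2.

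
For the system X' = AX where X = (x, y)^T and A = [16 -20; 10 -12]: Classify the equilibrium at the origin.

unstable spiral

A = [[16,-20],[10,-12]]; det(A-λI) = λ^2 - 4λ + 8.
λ = 2 ± 2i: positive real part.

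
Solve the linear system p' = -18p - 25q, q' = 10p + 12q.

Coefficient matrix A = [[-18, -25], [10, 12]].
Characteristic polynomial det(A - λI) = λ^2 + 6λ + 34 = 0.
Eigenvalues λ = -3 ± 5i (complex conjugate pair).
For λ=-3+5i: an eigenvector is (-1,1) - i(-2,1) = (-1 + 2i, 1 - i).
A real fundamental pair from Re and Im of e^((-3+5i)t)v: X_1 = e^(-3t)(cos(5t)·(-1,1) + sin(5t)·(-2,1)), X_2 = e^(-3t)(sin(5t)·(-1,1) - cos(5t)·(-2,1)).
General solution: c_1X_1 + c_2X_2.

p(t) = -2c_1e^(-3t)sin(5t) - c_1e^(-3t)cos(5t) - c_2e^(-3t)sin(5t) + 2c_2e^(-3t)cos(5t), q(t) = c_1e^(-3t)sin(5t) + c_1e^(-3t)cos(5t) + c_2e^(-3t)sin(5t) - c_2e^(-3t)cos(5t)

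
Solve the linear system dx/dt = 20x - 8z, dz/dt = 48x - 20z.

Coefficient matrix A = [[20, -8], [48, -20]].
Characteristic polynomial det(A - λI) = λ^2 - 16 = 0.
Eigenvalues λ = 4, -4.
For λ=4: (A-λI) row 1 is [16, -8], so an eigenvector is (-1, -2).
For λ=-4: (A-λI) row 1 is [24, -8], so an eigenvector is (1, 3).
General solution: c_1e^(4t)(-1,-2) + c_2e^(-4t)(1,3).

x(t) = -c_1e^(4t) + c_2e^(-4t), z(t) = -2c_1e^(4t) + 3c_2e^(-4t)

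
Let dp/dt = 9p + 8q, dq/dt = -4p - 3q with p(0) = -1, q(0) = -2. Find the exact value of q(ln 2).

A = [[9,8],[-4,-3]]; eigenvalues λ = 1, 5.
Eigenvectors: (-1,1) for λ=1, (-2,1) for λ=5.
From the initial condition, c_1 = -5, c_2 = 3.
q(ln 2) = (-5)(2^1)(1) + (3)(2^5)(1) = 86.

86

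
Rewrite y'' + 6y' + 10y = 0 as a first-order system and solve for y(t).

y(t) = C_1e^(-3t)cos(t) + C_2e^(-3t)sin(t)

Let x_1 = y, x_2 = y'. Then x_1' = x_2 and x_2' = -10x_1 - 6x_2.
A = [[0,1],[-10,-6]]; det(A-λI) = λ^2 + 6λ + 10.
Eigenvalues λ = -3 ± i.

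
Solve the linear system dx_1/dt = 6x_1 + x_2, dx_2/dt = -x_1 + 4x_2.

Coefficient matrix A = [[6, 1], [-1, 4]].
Characteristic polynomial det(A - λI) = λ^2 - 10λ + 25 = 0.
Single eigenvalue λ = 5 with algebraic multiplicity 2.
Eigenvector v = (-1,1); generalized eigenvector w with (A-λI)w=v is (2,-3).
General solution: e^(5t)[c_1·v + c_2·(t·v + w)].

x_1(t) = -c_1e^(5t) - c_2te^(5t) + 2c_2e^(5t), x_2(t) = c_1e^(5t) + c_2te^(5t) - 3c_2e^(5t)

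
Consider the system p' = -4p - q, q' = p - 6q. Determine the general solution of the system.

p(t) = -K_1e^(-5t) - K_2te^(-5t), q(t) = -K_1e^(-5t) - K_2te^(-5t) + K_2e^(-5t)

Coefficient matrix A = [[-4, -1], [1, -6]].
Characteristic polynomial det(A - λI) = λ^2 + 10λ + 25 = 0.
Single eigenvalue λ = -5 with algebraic multiplicity 2.
Eigenvector v = (-1,-1); generalized eigenvector w with (A-λI)w=v is (0,1).
General solution: e^(-5t)[K_1·v + K_2·(t·v + w)].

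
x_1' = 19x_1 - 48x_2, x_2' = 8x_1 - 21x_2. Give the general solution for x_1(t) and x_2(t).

Coefficient matrix A = [[19, -48], [8, -21]].
Characteristic polynomial det(A - λI) = λ^2 + 2λ - 15 = 0.
Eigenvalues λ = -5, 3.
For λ=-5: (A-λI) row 1 is [24, -48], so an eigenvector is (2, 1).
For λ=3: (A-λI) row 1 is [16, -48], so an eigenvector is (3, 1).
General solution: K_1e^(-5t)(2,1) + K_2e^(3t)(3,1).

x_1(t) = 2K_1e^(-5t) + 3K_2e^(3t), x_2(t) = K_1e^(-5t) + K_2e^(3t)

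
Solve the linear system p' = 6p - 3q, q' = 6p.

p(t) = -C_1e^(3t)sin(3t) + C_2e^(3t)cos(3t), q(t) = -C_1e^(3t)sin(3t) + C_1e^(3t)cos(3t) + C_2e^(3t)sin(3t) + C_2e^(3t)cos(3t)

Coefficient matrix A = [[6, -3], [6, 0]].
Characteristic polynomial det(A - λI) = λ^2 - 6λ + 18 = 0.
Eigenvalues λ = 3 ± 3i (complex conjugate pair).
For λ=3+3i: an eigenvector is (0,1) - i(-1,-1) = (0 + i, 1 + i).
A real fundamental pair from Re and Im of e^((3+3i)t)v: X_1 = e^(3t)(cos(3t)·(0,1) + sin(3t)·(-1,-1)), X_2 = e^(3t)(sin(3t)·(0,1) - cos(3t)·(-1,-1)).
General solution: C_1X_1 + C_2X_2.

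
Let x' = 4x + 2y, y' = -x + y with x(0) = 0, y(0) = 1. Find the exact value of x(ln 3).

A = [[4,2],[-1,1]]; eigenvalues λ = 2, 3.
Eigenvectors: (-1,1) for λ=2, (2,-1) for λ=3.
From the initial condition, c_1 = 2, c_2 = 1.
x(ln 3) = (2)(3^2)(-1) + (1)(3^3)(2) = 36.

36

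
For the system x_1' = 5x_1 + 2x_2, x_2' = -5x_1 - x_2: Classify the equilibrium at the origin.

unstable spiral

A = [[5,2],[-5,-1]]; det(A-λI) = λ^2 - 4λ + 5.
λ = 2 ± i: positive real part.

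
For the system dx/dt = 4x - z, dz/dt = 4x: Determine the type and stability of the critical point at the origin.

A = [[4,-1],[4,0]]; det(A-λI) = λ^2 - 4λ + 4.
repeated λ = 2 with a single eigenvector.

unstable improper node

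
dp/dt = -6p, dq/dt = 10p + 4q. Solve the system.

p(t) = -C_1e^(-6t), q(t) = C_1e^(-6t) + C_2e^(4t)

Coefficient matrix A = [[-6, 0], [10, 4]].
Characteristic polynomial det(A - λI) = λ^2 + 2λ - 24 = 0.
Eigenvalues λ = -6, 4.
For λ=-6: (A-λI) row 2 is [10, 10], so an eigenvector is (-1, 1).
For λ=4: (A-λI) row 1 is [-10, 0], so an eigenvector is (0, 1).
General solution: C_1e^(-6t)(-1,1) + C_2e^(4t)(0,1).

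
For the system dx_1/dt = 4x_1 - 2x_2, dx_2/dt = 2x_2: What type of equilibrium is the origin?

unstable node

A = [[4,-2],[0,2]]; det(A-λI) = λ^2 - 6λ + 8.
λ = 4, 2: both positive.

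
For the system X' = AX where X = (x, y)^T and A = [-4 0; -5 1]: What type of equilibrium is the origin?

A = [[-4,0],[-5,1]]; det(A-λI) = λ^2 + 3λ - 4.
λ = 1, -4: opposite signs.

saddle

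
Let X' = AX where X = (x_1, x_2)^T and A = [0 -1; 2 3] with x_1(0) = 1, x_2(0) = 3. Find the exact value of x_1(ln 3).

-21

A = [[0,-1],[2,3]]; eigenvalues λ = 1, 2.
Eigenvectors: (1,-1) for λ=1, (-1,2) for λ=2.
From the initial condition, c_1 = 5, c_2 = 4.
x_1(ln 3) = (5)(3^1)(1) + (4)(3^2)(-1) = -21.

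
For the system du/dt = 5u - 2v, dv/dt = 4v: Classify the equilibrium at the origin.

unstable node

A = [[5,-2],[0,4]]; det(A-λI) = λ^2 - 9λ + 20.
λ = 5, 4: both positive.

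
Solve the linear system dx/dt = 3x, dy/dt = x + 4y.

x(t) = -C_1e^(3t), y(t) = C_1e^(3t) - C_2e^(4t)

Coefficient matrix A = [[3, 0], [1, 4]].
Characteristic polynomial det(A - λI) = λ^2 - 7λ + 12 = 0.
Eigenvalues λ = 3, 4.
For λ=3: (A-λI) row 2 is [1, 1], so an eigenvector is (-1, 1).
For λ=4: (A-λI) row 1 is [-1, 0], so an eigenvector is (0, -1).
General solution: C_1e^(3t)(-1,1) + C_2e^(4t)(0,-1).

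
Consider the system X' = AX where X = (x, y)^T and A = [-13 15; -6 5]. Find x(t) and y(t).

Coefficient matrix A = [[-13, 15], [-6, 5]].
Characteristic polynomial det(A - λI) = λ^2 + 8λ + 25 = 0.
Eigenvalues λ = -4 ± 3i (complex conjugate pair).
For λ=-4+3i: an eigenvector is (-2,-1) - i(1,1) = (-2 - i, -1 - i).
A real fundamental pair from Re and Im of e^((-4+3i)t)v: X_1 = e^(-4t)(cos(3t)·(-2,-1) + sin(3t)·(1,1)), X_2 = e^(-4t)(sin(3t)·(-2,-1) - cos(3t)·(1,1)).
General solution: c_1X_1 + c_2X_2.

x(t) = c_1e^(-4t)sin(3t) - 2c_1e^(-4t)cos(3t) - 2c_2e^(-4t)sin(3t) - c_2e^(-4t)cos(3t), y(t) = c_1e^(-4t)sin(3t) - c_1e^(-4t)cos(3t) - c_2e^(-4t)sin(3t) - c_2e^(-4t)cos(3t)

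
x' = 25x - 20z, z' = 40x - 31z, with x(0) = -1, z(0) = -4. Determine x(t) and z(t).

x(t) = 13e^(-3t)sin(4t) - e^(-3t)cos(4t), z(t) = 18e^(-3t)sin(4t) - 4e^(-3t)cos(4t)

Coefficient matrix A = [[25, -20], [40, -31]].
Characteristic polynomial det(A - λI) = λ^2 + 6λ + 25 = 0.
Eigenvalues λ = -3 ± 4i (complex conjugate pair).
For λ=-3+4i: an eigenvector is (-2,-3) - i(1,1) = (-2 - i, -3 - i).
A real fundamental pair from Re and Im of e^((-3+4i)t)v: X_1 = e^(-3t)(cos(4t)·(-2,-3) + sin(4t)·(1,1)), X_2 = e^(-3t)(sin(4t)·(-2,-3) - cos(4t)·(1,1)).
General solution: C_1X_1 + C_2X_2.
Applying x(0)=-1, z(0)=-4 gives C_1=3, C_2=-5.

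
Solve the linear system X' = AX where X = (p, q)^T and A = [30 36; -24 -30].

p(t) = K_1e^(-6t) - 3K_2e^(6t), q(t) = -K_1e^(-6t) + 2K_2e^(6t)

Coefficient matrix A = [[30, 36], [-24, -30]].
Characteristic polynomial det(A - λI) = λ^2 - 36 = 0.
Eigenvalues λ = -6, 6.
For λ=-6: (A-λI) row 1 is [36, 36], so an eigenvector is (1, -1).
For λ=6: (A-λI) row 1 is [24, 36], so an eigenvector is (-3, 2).
General solution: K_1e^(-6t)(1,-1) + K_2e^(6t)(-3,2).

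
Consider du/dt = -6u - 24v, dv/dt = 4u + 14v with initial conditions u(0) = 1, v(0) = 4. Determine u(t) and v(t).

Coefficient matrix A = [[-6, -24], [4, 14]].
Characteristic polynomial det(A - λI) = λ^2 - 8λ + 12 = 0.
Eigenvalues λ = 6, 2.
For λ=6: (A-λI) row 1 is [-12, -24], so an eigenvector is (-2, 1).
For λ=2: (A-λI) row 1 is [-8, -24], so an eigenvector is (-3, 1).
General solution: C_1e^(6t)(-2,1) + C_2e^(2t)(-3,1).
Applying u(0)=1, v(0)=4 gives C_1=13, C_2=-9.

u(t) = -26e^(6t) + 27e^(2t), v(t) = 13e^(6t) - 9e^(2t)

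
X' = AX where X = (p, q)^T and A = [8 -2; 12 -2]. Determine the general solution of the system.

p(t) = C_1e^(2t) - C_2e^(4t), q(t) = 3C_1e^(2t) - 2C_2e^(4t)

Coefficient matrix A = [[8, -2], [12, -2]].
Characteristic polynomial det(A - λI) = λ^2 - 6λ + 8 = 0.
Eigenvalues λ = 2, 4.
For λ=2: (A-λI) row 1 is [6, -2], so an eigenvector is (1, 3).
For λ=4: (A-λI) row 1 is [4, -2], so an eigenvector is (-1, -2).
General solution: C_1e^(2t)(1,3) + C_2e^(4t)(-1,-2).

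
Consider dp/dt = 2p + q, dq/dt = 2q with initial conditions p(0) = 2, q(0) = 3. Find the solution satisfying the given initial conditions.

p(t) = 3te^(2t) + 2e^(2t), q(t) = 3e^(2t)

Coefficient matrix A = [[2, 1], [0, 2]].
Characteristic polynomial det(A - λI) = λ^2 - 4λ + 4 = 0.
Single eigenvalue λ = 2 with algebraic multiplicity 2.
Eigenvector v = (1,0); generalized eigenvector w with (A-λI)w=v is (2,1).
General solution: e^(2t)[C_1·v + C_2·(t·v + w)].
Applying p(0)=2, q(0)=3 gives C_1=-4, C_2=3.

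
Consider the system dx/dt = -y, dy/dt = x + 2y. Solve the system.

Coefficient matrix A = [[0, -1], [1, 2]].
Characteristic polynomial det(A - λI) = λ^2 - 2λ + 1 = 0.
Single eigenvalue λ = 1 with algebraic multiplicity 2.
Eigenvector v = (-1,1); generalized eigenvector w with (A-λI)w=v is (-1,2).
General solution: e^(t)[C_1·v + C_2·(t·v + w)].

x(t) = -C_1e^(t) - C_2te^(t) - C_2e^(t), y(t) = C_1e^(t) + C_2te^(t) + 2C_2e^(t)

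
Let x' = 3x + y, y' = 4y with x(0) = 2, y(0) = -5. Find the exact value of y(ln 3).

A = [[3,1],[0,4]]; eigenvalues λ = 3, 4.
Eigenvectors: (1,0) for λ=3, (-1,-1) for λ=4.
From the initial condition, c_1 = 7, c_2 = 5.
y(ln 3) = (7)(3^3)(0) + (5)(3^4)(-1) = -405.

-405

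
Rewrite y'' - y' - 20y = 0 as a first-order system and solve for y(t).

y(t) = C_1e^(-4t) + C_2e^(5t)

Let x_1 = y, x_2 = y'. Then x_1' = x_2 and x_2' = 20x_1 + x_2.
A = [[0,1],[20,1]]; det(A-λI) = λ^2 - λ - 20.
Eigenvalues λ = -4, 5 with eigenvectors (1,-4), (1,5).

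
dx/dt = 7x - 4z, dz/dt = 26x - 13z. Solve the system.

Coefficient matrix A = [[7, -4], [26, -13]].
Characteristic polynomial det(A - λI) = λ^2 + 6λ + 13 = 0.
Eigenvalues λ = -3 ± 2i (complex conjugate pair).
For λ=-3+2i: an eigenvector is (1,3) - i(-1,-2) = (1 + i, 3 + 2i).
A real fundamental pair from Re and Im of e^((-3+2i)t)v: X_1 = e^(-3t)(cos(2t)·(1,3) + sin(2t)·(-1,-2)), X_2 = e^(-3t)(sin(2t)·(1,3) - cos(2t)·(-1,-2)).
General solution: K_1X_1 + K_2X_2.

x(t) = -K_1e^(-3t)sin(2t) + K_1e^(-3t)cos(2t) + K_2e^(-3t)sin(2t) + K_2e^(-3t)cos(2t), z(t) = -2K_1e^(-3t)sin(2t) + 3K_1e^(-3t)cos(2t) + 3K_2e^(-3t)sin(2t) + 2K_2e^(-3t)cos(2t)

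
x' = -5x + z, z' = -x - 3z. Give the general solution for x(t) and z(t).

Coefficient matrix A = [[-5, 1], [-1, -3]].
Characteristic polynomial det(A - λI) = λ^2 + 8λ + 16 = 0.
Single eigenvalue λ = -4 with algebraic multiplicity 2.
Eigenvector v = (-1,-1); generalized eigenvector w with (A-λI)w=v is (1,0).
General solution: e^(-4t)[C_1·v + C_2·(t·v + w)].

x(t) = -C_1e^(-4t) - C_2te^(-4t) + C_2e^(-4t), z(t) = -C_1e^(-4t) - C_2te^(-4t)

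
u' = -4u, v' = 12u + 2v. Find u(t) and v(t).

Coefficient matrix A = [[-4, 0], [12, 2]].
Characteristic polynomial det(A - λI) = λ^2 + 2λ - 8 = 0.
Eigenvalues λ = -4, 2.
For λ=-4: (A-λI) row 2 is [12, 6], so an eigenvector is (-1, 2).
For λ=2: (A-λI) row 1 is [-6, 0], so an eigenvector is (0, 1).
General solution: K_1e^(-4t)(-1,2) + K_2e^(2t)(0,1).

u(t) = -K_1e^(-4t), v(t) = 2K_1e^(-4t) + K_2e^(2t)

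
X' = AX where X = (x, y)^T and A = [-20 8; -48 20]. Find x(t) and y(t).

x(t) = -c_1e^(-4t) + c_2e^(4t), y(t) = -2c_1e^(-4t) + 3c_2e^(4t)

Coefficient matrix A = [[-20, 8], [-48, 20]].
Characteristic polynomial det(A - λI) = λ^2 - 16 = 0.
Eigenvalues λ = -4, 4.
For λ=-4: (A-λI) row 1 is [-16, 8], so an eigenvector is (-1, -2).
For λ=4: (A-λI) row 1 is [-24, 8], so an eigenvector is (1, 3).
General solution: c_1e^(-4t)(-1,-2) + c_2e^(4t)(1,3).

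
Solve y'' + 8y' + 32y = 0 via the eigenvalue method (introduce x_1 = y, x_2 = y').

Let x_1 = y, x_2 = y'. Then x_1' = x_2 and x_2' = -32x_1 - 8x_2.
A = [[0,1],[-32,-8]]; det(A-λI) = λ^2 + 8λ + 32.
Eigenvalues λ = -4 ± 4i.

y(t) = C_1e^(-4t)cos(4t) + C_2e^(-4t)sin(4t)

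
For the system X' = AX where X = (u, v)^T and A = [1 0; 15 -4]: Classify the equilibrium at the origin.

A = [[1,0],[15,-4]]; det(A-λI) = λ^2 + 3λ - 4.
λ = -4, 1: opposite signs.

saddle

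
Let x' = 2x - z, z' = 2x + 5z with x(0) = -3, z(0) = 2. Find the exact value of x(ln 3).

A = [[2,-1],[2,5]]; eigenvalues λ = 3, 4.
Eigenvectors: (-1,1) for λ=3, (1,-2) for λ=4.
From the initial condition, c_1 = 4, c_2 = 1.
x(ln 3) = (4)(3^3)(-1) + (1)(3^4)(1) = -27.

-27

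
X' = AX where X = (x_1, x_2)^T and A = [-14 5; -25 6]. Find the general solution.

Coefficient matrix A = [[-14, 5], [-25, 6]].
Characteristic polynomial det(A - λI) = λ^2 + 8λ + 41 = 0.
Eigenvalues λ = -4 ± 5i (complex conjugate pair).
For λ=-4+5i: an eigenvector is (0,-1) - i(-1,-2) = (0 + i, -1 + 2i).
A real fundamental pair from Re and Im of e^((-4+5i)t)v: X_1 = e^(-4t)(cos(5t)·(0,-1) + sin(5t)·(-1,-2)), X_2 = e^(-4t)(sin(5t)·(0,-1) - cos(5t)·(-1,-2)).
General solution: K_1X_1 + K_2X_2.

x_1(t) = -K_1e^(-4t)sin(5t) + K_2e^(-4t)cos(5t), x_2(t) = -2K_1e^(-4t)sin(5t) - K_1e^(-4t)cos(5t) - K_2e^(-4t)sin(5t) + 2K_2e^(-4t)cos(5t)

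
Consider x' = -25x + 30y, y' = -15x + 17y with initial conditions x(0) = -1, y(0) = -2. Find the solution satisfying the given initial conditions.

Coefficient matrix A = [[-25, 30], [-15, 17]].
Characteristic polynomial det(A - λI) = λ^2 + 8λ + 25 = 0.
Eigenvalues λ = -4 ± 3i (complex conjugate pair).
For λ=-4+3i: an eigenvector is (-3,-2) - i(1,1) = (-3 - i, -2 - i).
A real fundamental pair from Re and Im of e^((-4+3i)t)v: X_1 = e^(-4t)(cos(3t)·(-3,-2) + sin(3t)·(1,1)), X_2 = e^(-4t)(sin(3t)·(-3,-2) - cos(3t)·(1,1)).
General solution: C_1X_1 + C_2X_2.
Applying x(0)=-1, y(0)=-2 gives C_1=-1, C_2=4.

x(t) = -13e^(-4t)sin(3t) - e^(-4t)cos(3t), y(t) = -9e^(-4t)sin(3t) - 2e^(-4t)cos(3t)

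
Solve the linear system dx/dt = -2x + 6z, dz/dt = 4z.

Coefficient matrix A = [[-2, 6], [0, 4]].
Characteristic polynomial det(A - λI) = λ^2 - 2λ - 8 = 0.
Eigenvalues λ = 4, -2.
For λ=4: (A-λI) row 1 is [-6, 6], so an eigenvector is (-1, -1).
For λ=-2: (A-λI) row 1 is [0, 6], so an eigenvector is (1, 0).
General solution: K_1e^(4t)(-1,-1) + K_2e^(-2t)(1,0).

x(t) = -K_1e^(4t) + K_2e^(-2t), z(t) = -K_1e^(4t)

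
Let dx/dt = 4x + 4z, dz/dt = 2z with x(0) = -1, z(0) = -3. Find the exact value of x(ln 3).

-513

A = [[4,4],[0,2]]; eigenvalues λ = 2, 4.
Eigenvectors: (2,-1) for λ=2, (1,0) for λ=4.
From the initial condition, c_1 = 3, c_2 = -7.
x(ln 3) = (3)(3^2)(2) + (-7)(3^4)(1) = -513.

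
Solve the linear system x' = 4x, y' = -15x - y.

x(t) = C_1e^(4t), y(t) = -3C_1e^(4t) - C_2e^(-t)

Coefficient matrix A = [[4, 0], [-15, -1]].
Characteristic polynomial det(A - λI) = λ^2 - 3λ - 4 = 0.
Eigenvalues λ = 4, -1.
For λ=4: (A-λI) row 2 is [-15, -5], so an eigenvector is (1, -3).
For λ=-1: (A-λI) row 1 is [5, 0], so an eigenvector is (0, -1).
General solution: C_1e^(4t)(1,-3) + C_2e^(-t)(0,-1).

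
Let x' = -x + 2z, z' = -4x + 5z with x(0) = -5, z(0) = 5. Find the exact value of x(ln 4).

580

A = [[-1,2],[-4,5]]; eigenvalues λ = 1, 3.
Eigenvectors: (-1,-1) for λ=1, (-1,-2) for λ=3.
From the initial condition, c_1 = 15, c_2 = -10.
x(ln 4) = (15)(4^1)(-1) + (-10)(4^3)(-1) = 580.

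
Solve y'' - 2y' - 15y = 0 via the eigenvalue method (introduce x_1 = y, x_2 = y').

y(t) = c_1e^(-3t) + c_2e^(5t)

Let x_1 = y, x_2 = y'. Then x_1' = x_2 and x_2' = 15x_1 + 2x_2.
A = [[0,1],[15,2]]; det(A-λI) = λ^2 - 2λ - 15.
Eigenvalues λ = -3, 5 with eigenvectors (1,-3), (1,5).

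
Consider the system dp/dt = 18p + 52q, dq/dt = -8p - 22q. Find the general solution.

p(t) = 2C_1e^(-2t)sin(4t) + 3C_1e^(-2t)cos(4t) + 3C_2e^(-2t)sin(4t) - 2C_2e^(-2t)cos(4t), q(t) = -C_1e^(-2t)sin(4t) - C_1e^(-2t)cos(4t) - C_2e^(-2t)sin(4t) + C_2e^(-2t)cos(4t)

Coefficient matrix A = [[18, 52], [-8, -22]].
Characteristic polynomial det(A - λI) = λ^2 + 4λ + 20 = 0.
Eigenvalues λ = -2 ± 4i (complex conjugate pair).
For λ=-2+4i: an eigenvector is (3,-1) - i(2,-1) = (3 - 2i, -1 + i).
A real fundamental pair from Re and Im of e^((-2+4i)t)v: X_1 = e^(-2t)(cos(4t)·(3,-1) + sin(4t)·(2,-1)), X_2 = e^(-2t)(sin(4t)·(3,-1) - cos(4t)·(2,-1)).
General solution: C_1X_1 + C_2X_2.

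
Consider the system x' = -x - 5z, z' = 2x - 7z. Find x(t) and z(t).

x(t) = -K_1e^(-4t)sin(t) - 2K_1e^(-4t)cos(t) - 2K_2e^(-4t)sin(t) + K_2e^(-4t)cos(t), z(t) = -K_1e^(-4t)sin(t) - K_1e^(-4t)cos(t) - K_2e^(-4t)sin(t) + K_2e^(-4t)cos(t)

Coefficient matrix A = [[-1, -5], [2, -7]].
Characteristic polynomial det(A - λI) = λ^2 + 8λ + 17 = 0.
Eigenvalues λ = -4 ± i (complex conjugate pair).
For λ=-4+i: an eigenvector is (-2,-1) - i(-1,-1) = (-2 + i, -1 + i).
A real fundamental pair from Re and Im of e^((-4+i)t)v: X_1 = e^(-4t)(cos(t)·(-2,-1) + sin(t)·(-1,-1)), X_2 = e^(-4t)(sin(t)·(-2,-1) - cos(t)·(-1,-1)).
General solution: K_1X_1 + K_2X_2.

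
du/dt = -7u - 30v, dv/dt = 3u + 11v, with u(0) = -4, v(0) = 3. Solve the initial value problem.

Coefficient matrix A = [[-7, -30], [3, 11]].
Characteristic polynomial det(A - λI) = λ^2 - 4λ + 13 = 0.
Eigenvalues λ = 2 ± 3i (complex conjugate pair).
For λ=2+3i: an eigenvector is (-1,0) - i(3,-1) = (-1 - 3i, 0 + i).
A real fundamental pair from Re and Im of e^((2+3i)t)v: X_1 = e^(2t)(cos(3t)·(-1,0) + sin(3t)·(3,-1)), X_2 = e^(2t)(sin(3t)·(-1,0) - cos(3t)·(3,-1)).
General solution: K_1X_1 + K_2X_2.
Applying u(0)=-4, v(0)=3 gives K_1=-5, K_2=3.

u(t) = -18e^(2t)sin(3t) - 4e^(2t)cos(3t), v(t) = 5e^(2t)sin(3t) + 3e^(2t)cos(3t)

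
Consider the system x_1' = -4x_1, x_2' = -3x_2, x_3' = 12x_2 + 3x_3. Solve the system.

Coefficient matrix A = [[-4, 0, 0], [0, -3, 0], [0, 12, 3]].
det(A - λI) = 0 gives eigenvalues λ = -3, -4, 3.
For λ=-3: eigenvector (0,1,-2).
For λ=-4: eigenvector (1,0,0).
For λ=3: eigenvector (0,0,1).
General solution: c_1e^(-3t)(0,1,-2) + c_2e^(-4t)(1,0,0) + c_3e^(3t)(0,0,1).

x_1(t) = c_2e^(-4t), x_2(t) = c_1e^(-3t), x_3(t) = -2c_1e^(-3t) + c_3e^(3t)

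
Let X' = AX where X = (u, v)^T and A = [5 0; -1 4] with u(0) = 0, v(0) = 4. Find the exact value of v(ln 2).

A = [[5,0],[-1,4]]; eigenvalues λ = 4, 5.
Eigenvectors: (0,1) for λ=4, (1,-1) for λ=5.
From the initial condition, c_1 = 4, c_2 = 0.
v(ln 2) = (4)(2^4)(1) + (0)(2^5)(-1) = 64.

64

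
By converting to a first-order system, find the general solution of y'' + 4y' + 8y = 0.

Let x_1 = y, x_2 = y'. Then x_1' = x_2 and x_2' = -8x_1 - 4x_2.
A = [[0,1],[-8,-4]]; det(A-λI) = λ^2 + 4λ + 8.
Eigenvalues λ = -2 ± 2i.

y(t) = K_1e^(-2t)cos(2t) + K_2e^(-2t)sin(2t)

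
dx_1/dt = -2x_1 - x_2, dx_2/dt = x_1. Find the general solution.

x_1(t) = K_1e^(-t) + K_2te^(-t), x_2(t) = -K_1e^(-t) - K_2te^(-t) - K_2e^(-t)

Coefficient matrix A = [[-2, -1], [1, 0]].
Characteristic polynomial det(A - λI) = λ^2 + 2λ + 1 = 0.
Single eigenvalue λ = -1 with algebraic multiplicity 2.
Eigenvector v = (1,-1); generalized eigenvector w with (A-λI)w=v is (0,-1).
General solution: e^(-t)[K_1·v + K_2·(t·v + w)].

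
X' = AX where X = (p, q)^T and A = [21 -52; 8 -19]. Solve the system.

Coefficient matrix A = [[21, -52], [8, -19]].
Characteristic polynomial det(A - λI) = λ^2 - 2λ + 17 = 0.
Eigenvalues λ = 1 ± 4i (complex conjugate pair).
For λ=1+4i: an eigenvector is (-2,-1) - i(3,1) = (-2 - 3i, -1 - i).
A real fundamental pair from Re and Im of e^((1+4i)t)v: X_1 = e^(t)(cos(4t)·(-2,-1) + sin(4t)·(3,1)), X_2 = e^(t)(sin(4t)·(-2,-1) - cos(4t)·(3,1)).
General solution: c_1X_1 + c_2X_2.

p(t) = 3c_1e^(t)sin(4t) - 2c_1e^(t)cos(4t) - 2c_2e^(t)sin(4t) - 3c_2e^(t)cos(4t), q(t) = c_1e^(t)sin(4t) - c_1e^(t)cos(4t) - c_2e^(t)sin(4t) - c_2e^(t)cos(4t)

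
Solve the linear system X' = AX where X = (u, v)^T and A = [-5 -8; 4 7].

u(t) = 2c_1e^(-t) - c_2e^(3t), v(t) = -c_1e^(-t) + c_2e^(3t)

Coefficient matrix A = [[-5, -8], [4, 7]].
Characteristic polynomial det(A - λI) = λ^2 - 2λ - 3 = 0.
Eigenvalues λ = -1, 3.
For λ=-1: (A-λI) row 1 is [-4, -8], so an eigenvector is (2, -1).
For λ=3: (A-λI) row 1 is [-8, -8], so an eigenvector is (-1, 1).
General solution: c_1e^(-t)(2,-1) + c_2e^(3t)(-1,1).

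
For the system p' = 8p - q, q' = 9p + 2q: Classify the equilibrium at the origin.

A = [[8,-1],[9,2]]; det(A-λI) = λ^2 - 10λ + 25.
repeated λ = 5 with a single eigenvector.

unstable improper node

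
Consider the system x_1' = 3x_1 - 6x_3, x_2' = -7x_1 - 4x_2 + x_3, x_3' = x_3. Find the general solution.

Coefficient matrix A = [[3, 0, -6], [-7, -4, 1], [0, 0, 1]].
det(A - λI) = 0 gives eigenvalues λ = 3, 1, -4.
For λ=3: eigenvector (1,-1,0).
For λ=1: eigenvector (3,-4,1).
For λ=-4: eigenvector (0,1,0).
General solution: C_1e^(3t)(1,-1,0) + C_2e^(t)(3,-4,1) + C_3e^(-4t)(0,1,0).

x_1(t) = C_1e^(3t) + 3C_2e^(t), x_2(t) = -C_1e^(3t) - 4C_2e^(t) + C_3e^(-4t), x_3(t) = C_2e^(t)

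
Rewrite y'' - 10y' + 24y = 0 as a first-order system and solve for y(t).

Let x_1 = y, x_2 = y'. Then x_1' = x_2 and x_2' = -24x_1 + 10x_2.
A = [[0,1],[-24,10]]; det(A-λI) = λ^2 - 10λ + 24.
Eigenvalues λ = 4, 6 with eigenvectors (1,4), (1,6).

y(t) = c_1e^(4t) + c_2e^(6t)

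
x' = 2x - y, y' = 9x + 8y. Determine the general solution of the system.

Coefficient matrix A = [[2, -1], [9, 8]].
Characteristic polynomial det(A - λI) = λ^2 - 10λ + 25 = 0.
Single eigenvalue λ = 5 with algebraic multiplicity 2.
Eigenvector v = (-1,3); generalized eigenvector w with (A-λI)w=v is (0,1).
General solution: e^(5t)[c_1·v + c_2·(t·v + w)].

x(t) = -c_1e^(5t) - c_2te^(5t), y(t) = 3c_1e^(5t) + 3c_2te^(5t) + c_2e^(5t)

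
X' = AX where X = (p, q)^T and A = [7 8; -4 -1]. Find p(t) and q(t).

Coefficient matrix A = [[7, 8], [-4, -1]].
Characteristic polynomial det(A - λI) = λ^2 - 6λ + 25 = 0.
Eigenvalues λ = 3 ± 4i (complex conjugate pair).
For λ=3+4i: an eigenvector is (1,-1) - i(-1,0) = (1 + i, -1).
A real fundamental pair from Re and Im of e^((3+4i)t)v: X_1 = e^(3t)(cos(4t)·(1,-1) + sin(4t)·(-1,0)), X_2 = e^(3t)(sin(4t)·(1,-1) - cos(4t)·(-1,0)).
General solution: C_1X_1 + C_2X_2.

p(t) = -C_1e^(3t)sin(4t) + C_1e^(3t)cos(4t) + C_2e^(3t)sin(4t) + C_2e^(3t)cos(4t), q(t) = -C_1e^(3t)cos(4t) - C_2e^(3t)sin(4t)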